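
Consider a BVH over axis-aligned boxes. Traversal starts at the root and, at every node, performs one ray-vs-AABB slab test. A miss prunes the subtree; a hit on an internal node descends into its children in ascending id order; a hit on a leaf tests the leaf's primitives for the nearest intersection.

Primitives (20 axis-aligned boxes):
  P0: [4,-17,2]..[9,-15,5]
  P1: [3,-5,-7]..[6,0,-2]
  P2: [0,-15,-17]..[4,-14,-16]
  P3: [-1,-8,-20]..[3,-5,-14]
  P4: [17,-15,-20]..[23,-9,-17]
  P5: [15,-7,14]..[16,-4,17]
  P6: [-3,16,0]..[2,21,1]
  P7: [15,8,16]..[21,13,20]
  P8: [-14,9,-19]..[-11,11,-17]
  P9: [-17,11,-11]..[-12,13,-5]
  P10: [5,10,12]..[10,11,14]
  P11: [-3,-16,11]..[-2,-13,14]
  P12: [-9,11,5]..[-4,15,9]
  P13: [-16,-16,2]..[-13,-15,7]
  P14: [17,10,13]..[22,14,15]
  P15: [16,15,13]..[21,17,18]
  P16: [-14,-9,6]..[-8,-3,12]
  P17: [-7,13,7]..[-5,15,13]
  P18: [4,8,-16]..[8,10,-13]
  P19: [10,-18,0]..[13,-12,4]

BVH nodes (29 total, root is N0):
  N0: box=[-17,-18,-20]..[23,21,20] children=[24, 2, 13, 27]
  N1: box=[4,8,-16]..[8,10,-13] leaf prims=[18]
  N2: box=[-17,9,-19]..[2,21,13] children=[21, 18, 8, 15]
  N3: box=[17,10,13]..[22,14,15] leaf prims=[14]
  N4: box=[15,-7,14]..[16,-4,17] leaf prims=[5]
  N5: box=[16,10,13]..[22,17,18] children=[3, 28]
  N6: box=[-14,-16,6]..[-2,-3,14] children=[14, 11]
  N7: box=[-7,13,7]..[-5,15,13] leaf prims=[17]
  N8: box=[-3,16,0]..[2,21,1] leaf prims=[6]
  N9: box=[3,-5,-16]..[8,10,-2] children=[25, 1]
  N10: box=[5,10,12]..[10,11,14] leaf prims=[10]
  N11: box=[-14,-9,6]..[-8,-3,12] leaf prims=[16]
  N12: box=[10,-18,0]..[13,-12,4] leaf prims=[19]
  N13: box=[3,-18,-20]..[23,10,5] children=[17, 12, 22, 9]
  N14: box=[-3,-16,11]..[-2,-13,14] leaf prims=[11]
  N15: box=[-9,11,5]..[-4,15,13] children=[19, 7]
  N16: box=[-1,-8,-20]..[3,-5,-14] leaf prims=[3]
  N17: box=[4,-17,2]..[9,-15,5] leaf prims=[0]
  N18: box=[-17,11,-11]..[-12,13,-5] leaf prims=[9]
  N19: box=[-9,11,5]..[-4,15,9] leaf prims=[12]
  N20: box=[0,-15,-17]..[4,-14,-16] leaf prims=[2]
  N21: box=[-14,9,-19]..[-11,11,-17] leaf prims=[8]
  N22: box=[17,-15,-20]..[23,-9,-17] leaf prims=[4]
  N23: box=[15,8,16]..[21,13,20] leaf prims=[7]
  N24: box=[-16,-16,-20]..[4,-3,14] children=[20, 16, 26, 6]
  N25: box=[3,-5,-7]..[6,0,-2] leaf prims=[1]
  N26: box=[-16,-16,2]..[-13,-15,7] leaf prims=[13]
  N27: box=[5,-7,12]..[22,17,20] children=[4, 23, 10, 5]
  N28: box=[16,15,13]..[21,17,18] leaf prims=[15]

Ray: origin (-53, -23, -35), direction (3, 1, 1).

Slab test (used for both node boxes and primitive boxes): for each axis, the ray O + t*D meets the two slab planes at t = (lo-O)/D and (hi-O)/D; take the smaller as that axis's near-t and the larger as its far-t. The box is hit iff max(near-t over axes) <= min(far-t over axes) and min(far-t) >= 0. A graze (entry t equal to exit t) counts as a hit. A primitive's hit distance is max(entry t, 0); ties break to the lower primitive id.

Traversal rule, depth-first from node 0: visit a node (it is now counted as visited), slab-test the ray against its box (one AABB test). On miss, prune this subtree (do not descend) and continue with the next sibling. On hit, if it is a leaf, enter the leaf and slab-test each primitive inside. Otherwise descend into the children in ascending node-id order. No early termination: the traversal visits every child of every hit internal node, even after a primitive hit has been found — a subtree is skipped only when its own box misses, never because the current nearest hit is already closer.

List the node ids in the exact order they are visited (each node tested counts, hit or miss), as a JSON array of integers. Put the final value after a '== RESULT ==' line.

Walk:
N0 x:[12,76/3] y:[5,44] z:[15,55] -> hit [15,76/3], descend [2, 13, 24, 27]
  N2 x:[12,55/3] y:[32,44] z:[16,48] -> miss, prune
  N13 x:[56/3,76/3] y:[5,33] z:[15,40] -> hit [56/3,76/3], descend [9, 12, 17, 22]
    N9 x:[56/3,61/3] y:[18,33] z:[19,33] -> hit [19,61/3], descend [1, 25]
      N1 x:[19,61/3] y:[31,33] z:[19,22] -> miss, prune
      N25 x:[56/3,59/3] y:[18,23] z:[28,33] -> miss, prune
    N12 x:[21,22] y:[5,11] z:[35,39] -> miss, prune
    N17 x:[19,62/3] y:[6,8] z:[37,40] -> miss, prune
    N22 x:[70/3,76/3] y:[8,14] z:[15,18] -> miss, prune
  N24 x:[37/3,19] y:[7,20] z:[15,49] -> hit [15,19], descend [6, 16, 20, 26]
    N6 x:[13,17] y:[7,20] z:[41,49] -> miss, prune
    N16 x:[52/3,56/3] y:[15,18] z:[15,21] -> hit [52/3,18] leaf, test {P3@t=52/3}
    N20 x:[53/3,19] y:[8,9] z:[18,19] -> miss, prune
    N26 x:[37/3,40/3] y:[7,8] z:[37,42] -> miss, prune
  N27 x:[58/3,25] y:[16,40] z:[47,55] -> miss, prune

Visited [0, 2, 13, 9, 1, 25, 12, 17, 22, 24, 6, 16, 20, 26, 27]. Tests: 15 box, 1 leaf. Nearest: P3.

== RESULT ==
[0, 2, 13, 9, 1, 25, 12, 17, 22, 24, 6, 16, 20, 26, 27]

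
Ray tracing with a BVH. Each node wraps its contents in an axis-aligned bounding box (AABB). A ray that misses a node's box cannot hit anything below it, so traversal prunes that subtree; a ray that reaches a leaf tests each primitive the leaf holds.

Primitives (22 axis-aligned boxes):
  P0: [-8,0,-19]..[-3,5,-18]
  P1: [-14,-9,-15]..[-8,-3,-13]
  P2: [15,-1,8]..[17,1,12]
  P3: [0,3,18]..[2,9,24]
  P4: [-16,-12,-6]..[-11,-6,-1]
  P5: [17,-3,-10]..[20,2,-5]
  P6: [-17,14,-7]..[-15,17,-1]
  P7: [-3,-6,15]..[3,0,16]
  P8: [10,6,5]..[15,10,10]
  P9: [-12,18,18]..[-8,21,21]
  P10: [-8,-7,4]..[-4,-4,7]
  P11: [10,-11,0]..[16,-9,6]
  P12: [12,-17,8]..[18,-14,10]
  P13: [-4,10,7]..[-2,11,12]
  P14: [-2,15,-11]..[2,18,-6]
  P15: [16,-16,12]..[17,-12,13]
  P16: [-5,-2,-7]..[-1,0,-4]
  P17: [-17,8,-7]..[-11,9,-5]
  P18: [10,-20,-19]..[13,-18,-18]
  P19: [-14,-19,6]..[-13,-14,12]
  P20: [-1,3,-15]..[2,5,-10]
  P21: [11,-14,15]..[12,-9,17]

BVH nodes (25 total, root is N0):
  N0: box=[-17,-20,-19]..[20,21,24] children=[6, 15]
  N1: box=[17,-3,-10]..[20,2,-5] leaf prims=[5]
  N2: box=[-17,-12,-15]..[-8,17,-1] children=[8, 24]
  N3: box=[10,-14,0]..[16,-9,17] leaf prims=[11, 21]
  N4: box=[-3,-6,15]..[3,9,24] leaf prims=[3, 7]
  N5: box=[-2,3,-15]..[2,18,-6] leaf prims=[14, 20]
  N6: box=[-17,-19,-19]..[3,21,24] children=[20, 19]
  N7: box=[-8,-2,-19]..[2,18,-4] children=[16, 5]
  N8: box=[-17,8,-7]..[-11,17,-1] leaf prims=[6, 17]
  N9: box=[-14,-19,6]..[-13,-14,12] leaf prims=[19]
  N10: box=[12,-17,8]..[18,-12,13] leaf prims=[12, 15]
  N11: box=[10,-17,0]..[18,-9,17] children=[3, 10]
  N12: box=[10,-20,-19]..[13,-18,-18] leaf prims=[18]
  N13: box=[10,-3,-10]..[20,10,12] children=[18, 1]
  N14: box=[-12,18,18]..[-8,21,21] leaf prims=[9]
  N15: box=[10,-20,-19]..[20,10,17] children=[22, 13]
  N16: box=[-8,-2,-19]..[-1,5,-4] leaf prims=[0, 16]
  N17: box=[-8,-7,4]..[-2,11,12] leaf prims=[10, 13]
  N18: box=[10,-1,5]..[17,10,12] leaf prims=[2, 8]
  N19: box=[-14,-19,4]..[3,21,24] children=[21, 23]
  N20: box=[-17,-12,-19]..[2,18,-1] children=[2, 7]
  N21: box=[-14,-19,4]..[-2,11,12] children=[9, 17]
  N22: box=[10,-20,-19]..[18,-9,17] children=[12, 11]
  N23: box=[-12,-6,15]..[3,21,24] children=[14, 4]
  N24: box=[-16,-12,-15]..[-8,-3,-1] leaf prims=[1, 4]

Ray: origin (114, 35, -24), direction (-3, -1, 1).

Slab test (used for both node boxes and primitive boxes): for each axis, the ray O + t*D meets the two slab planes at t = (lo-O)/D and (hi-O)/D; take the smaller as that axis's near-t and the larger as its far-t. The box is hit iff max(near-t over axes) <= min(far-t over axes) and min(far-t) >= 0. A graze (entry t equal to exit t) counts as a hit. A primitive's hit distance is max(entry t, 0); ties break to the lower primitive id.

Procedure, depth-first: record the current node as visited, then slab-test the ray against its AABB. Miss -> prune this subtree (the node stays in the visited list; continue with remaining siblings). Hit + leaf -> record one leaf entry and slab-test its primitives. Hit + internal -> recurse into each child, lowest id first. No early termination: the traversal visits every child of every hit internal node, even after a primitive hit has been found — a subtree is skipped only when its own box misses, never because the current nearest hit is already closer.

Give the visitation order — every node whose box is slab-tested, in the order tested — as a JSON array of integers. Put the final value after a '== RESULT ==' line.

Walk:
N0 x:[94/3,131/3] y:[14,55] z:[5,48] -> hit [94/3,131/3], descend [6, 15]
  N6 x:[37,131/3] y:[14,54] z:[5,48] -> hit [37,131/3], descend [19, 20]
    N19 x:[37,128/3] y:[14,54] z:[28,48] -> hit [37,128/3], descend [21, 23]
      N21 x:[116/3,128/3] y:[24,54] z:[28,36] -> miss, prune
      N23 x:[37,42] y:[14,41] z:[39,48] -> hit [39,41], descend [4, 14]
        N4 x:[37,39] y:[26,41] z:[39,48] -> hit [39,39] leaf, test {P3(miss), P7@t=39}
        N14 x:[122/3,42] y:[14,17] z:[42,45] -> miss, prune
    N20 x:[112/3,131/3] y:[17,47] z:[5,23] -> miss, prune
  N15 x:[94/3,104/3] y:[25,55] z:[5,41] -> hit [94/3,104/3], descend [13, 22]
    N13 x:[94/3,104/3] y:[25,38] z:[14,36] -> hit [94/3,104/3], descend [1, 18]
      N1 x:[94/3,97/3] y:[33,38] z:[14,19] -> miss, prune
      N18 x:[97/3,104/3] y:[25,36] z:[29,36] -> hit [97/3,104/3] leaf, test {P2(miss), P8(miss)}
    N22 x:[32,104/3] y:[44,55] z:[5,41] -> miss, prune

order=[0, 6, 19, 21, 23, 4, 14, 20, 15, 13, 1, 18, 22]  |boxes|=13  |leaves|=2  hit=P7

== RESULT ==
[0, 6, 19, 21, 23, 4, 14, 20, 15, 13, 1, 18, 22]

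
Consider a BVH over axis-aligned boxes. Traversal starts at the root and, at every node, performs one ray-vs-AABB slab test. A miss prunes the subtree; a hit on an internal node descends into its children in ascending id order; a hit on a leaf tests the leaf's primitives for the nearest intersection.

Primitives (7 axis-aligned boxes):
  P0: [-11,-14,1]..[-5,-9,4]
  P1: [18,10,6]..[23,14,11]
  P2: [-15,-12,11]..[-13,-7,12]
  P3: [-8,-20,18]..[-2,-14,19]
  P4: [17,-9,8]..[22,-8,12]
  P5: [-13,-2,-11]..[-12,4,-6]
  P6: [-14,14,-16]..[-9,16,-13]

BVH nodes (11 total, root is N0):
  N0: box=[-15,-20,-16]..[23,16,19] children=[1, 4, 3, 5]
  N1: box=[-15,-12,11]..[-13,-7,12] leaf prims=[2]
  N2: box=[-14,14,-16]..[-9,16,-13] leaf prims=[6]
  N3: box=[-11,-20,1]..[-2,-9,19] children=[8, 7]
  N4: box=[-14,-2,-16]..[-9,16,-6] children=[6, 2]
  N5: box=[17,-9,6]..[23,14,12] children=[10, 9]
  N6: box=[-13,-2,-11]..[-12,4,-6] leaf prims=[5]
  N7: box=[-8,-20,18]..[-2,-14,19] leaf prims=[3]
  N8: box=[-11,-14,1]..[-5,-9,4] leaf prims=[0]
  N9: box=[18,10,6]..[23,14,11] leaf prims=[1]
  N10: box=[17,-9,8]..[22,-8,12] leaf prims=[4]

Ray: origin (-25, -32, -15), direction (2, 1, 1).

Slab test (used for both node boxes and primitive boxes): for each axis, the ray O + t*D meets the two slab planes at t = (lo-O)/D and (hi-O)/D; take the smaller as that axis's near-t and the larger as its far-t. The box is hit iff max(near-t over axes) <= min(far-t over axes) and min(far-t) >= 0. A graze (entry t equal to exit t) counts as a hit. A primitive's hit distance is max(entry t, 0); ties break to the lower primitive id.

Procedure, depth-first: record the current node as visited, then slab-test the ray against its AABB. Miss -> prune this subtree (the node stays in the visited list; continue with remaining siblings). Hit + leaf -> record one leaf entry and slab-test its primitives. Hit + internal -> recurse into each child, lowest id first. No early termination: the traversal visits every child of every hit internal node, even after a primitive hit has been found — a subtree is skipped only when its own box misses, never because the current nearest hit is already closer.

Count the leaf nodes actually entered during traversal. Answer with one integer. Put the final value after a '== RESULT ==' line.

Trace the traversal:
N0 x:[5,24] y:[12,48] z:[-1,34] -> hit [12,24], descend [1, 3, 4, 5]
  N1 x:[5,6] y:[20,25] z:[26,27] -> miss, prune
  N3 x:[7,23/2] y:[12,23] z:[16,34] -> miss, prune
  N4 x:[11/2,8] y:[30,48] z:[-1,9] -> miss, prune
  N5 x:[21,24] y:[23,46] z:[21,27] -> hit [23,24], descend [9, 10]
    N9 x:[43/2,24] y:[42,46] z:[21,26] -> miss, prune
    N10 x:[21,47/2] y:[23,24] z:[23,27] -> hit [23,47/2] leaf, test {P4@t=23}

Summary -> nodes [0, 1, 3, 4, 5, 9, 10]; box-tests=7; leaf-entries=1; first=P4

== RESULT ==
1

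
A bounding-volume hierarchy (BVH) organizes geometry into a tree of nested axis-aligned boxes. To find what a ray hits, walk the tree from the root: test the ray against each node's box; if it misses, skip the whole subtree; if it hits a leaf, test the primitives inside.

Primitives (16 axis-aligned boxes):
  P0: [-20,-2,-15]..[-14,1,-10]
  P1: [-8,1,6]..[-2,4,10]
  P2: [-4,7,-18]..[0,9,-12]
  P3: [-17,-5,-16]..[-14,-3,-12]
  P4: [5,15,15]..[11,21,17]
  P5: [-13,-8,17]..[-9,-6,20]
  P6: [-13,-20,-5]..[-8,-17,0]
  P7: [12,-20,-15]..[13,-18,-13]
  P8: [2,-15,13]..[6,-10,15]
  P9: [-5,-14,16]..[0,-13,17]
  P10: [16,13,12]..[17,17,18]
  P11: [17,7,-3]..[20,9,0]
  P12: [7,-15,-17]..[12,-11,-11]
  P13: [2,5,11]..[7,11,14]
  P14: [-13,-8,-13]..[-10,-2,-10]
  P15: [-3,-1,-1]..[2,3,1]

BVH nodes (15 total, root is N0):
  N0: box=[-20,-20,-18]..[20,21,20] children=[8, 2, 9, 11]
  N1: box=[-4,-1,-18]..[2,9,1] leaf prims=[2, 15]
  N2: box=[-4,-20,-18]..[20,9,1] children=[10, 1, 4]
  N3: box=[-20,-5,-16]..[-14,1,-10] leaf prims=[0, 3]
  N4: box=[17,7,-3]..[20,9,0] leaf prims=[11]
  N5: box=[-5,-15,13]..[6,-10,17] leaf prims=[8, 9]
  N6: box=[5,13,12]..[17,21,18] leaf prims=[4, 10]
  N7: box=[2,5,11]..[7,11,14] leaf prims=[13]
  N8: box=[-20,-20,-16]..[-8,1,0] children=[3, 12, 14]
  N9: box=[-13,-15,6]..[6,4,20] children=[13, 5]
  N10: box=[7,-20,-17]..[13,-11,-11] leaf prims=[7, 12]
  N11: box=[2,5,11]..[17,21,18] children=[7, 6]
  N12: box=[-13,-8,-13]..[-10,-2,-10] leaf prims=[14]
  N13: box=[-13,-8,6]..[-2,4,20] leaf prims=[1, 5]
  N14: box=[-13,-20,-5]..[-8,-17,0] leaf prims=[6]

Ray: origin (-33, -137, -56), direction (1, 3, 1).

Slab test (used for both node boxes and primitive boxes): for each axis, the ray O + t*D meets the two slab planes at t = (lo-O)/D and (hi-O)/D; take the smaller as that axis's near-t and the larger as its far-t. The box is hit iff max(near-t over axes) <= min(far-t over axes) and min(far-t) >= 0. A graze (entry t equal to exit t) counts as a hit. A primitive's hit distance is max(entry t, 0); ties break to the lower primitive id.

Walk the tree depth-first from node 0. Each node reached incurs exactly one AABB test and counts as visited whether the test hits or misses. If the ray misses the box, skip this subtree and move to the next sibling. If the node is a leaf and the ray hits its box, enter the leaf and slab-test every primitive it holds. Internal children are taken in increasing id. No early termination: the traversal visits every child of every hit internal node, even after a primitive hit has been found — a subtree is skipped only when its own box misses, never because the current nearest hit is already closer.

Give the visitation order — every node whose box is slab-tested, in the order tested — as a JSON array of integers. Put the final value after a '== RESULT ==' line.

Walk:
N0 x:[13,53] y:[39,158/3] z:[38,76] -> hit [39,158/3], descend [2, 8, 9, 11]
  N2 x:[29,53] y:[39,146/3] z:[38,57] -> hit [39,146/3], descend [1, 4, 10]
    N1 x:[29,35] y:[136/3,146/3] z:[38,57] -> miss, prune
    N4 x:[50,53] y:[48,146/3] z:[53,56] -> miss, prune
    N10 x:[40,46] y:[39,42] z:[39,45] -> hit [40,42] leaf, test {P7(miss), P12@t=122/3}
  N8 x:[13,25] y:[39,46] z:[40,56] -> miss, prune
  N9 x:[20,39] y:[122/3,47] z:[62,76] -> miss, prune
  N11 x:[35,50] y:[142/3,158/3] z:[67,74] -> miss, prune

Summary -> nodes [0, 2, 1, 4, 10, 8, 9, 11]; box-tests=8; leaf-entries=1; first=P12

== RESULT ==
[0, 2, 1, 4, 10, 8, 9, 11]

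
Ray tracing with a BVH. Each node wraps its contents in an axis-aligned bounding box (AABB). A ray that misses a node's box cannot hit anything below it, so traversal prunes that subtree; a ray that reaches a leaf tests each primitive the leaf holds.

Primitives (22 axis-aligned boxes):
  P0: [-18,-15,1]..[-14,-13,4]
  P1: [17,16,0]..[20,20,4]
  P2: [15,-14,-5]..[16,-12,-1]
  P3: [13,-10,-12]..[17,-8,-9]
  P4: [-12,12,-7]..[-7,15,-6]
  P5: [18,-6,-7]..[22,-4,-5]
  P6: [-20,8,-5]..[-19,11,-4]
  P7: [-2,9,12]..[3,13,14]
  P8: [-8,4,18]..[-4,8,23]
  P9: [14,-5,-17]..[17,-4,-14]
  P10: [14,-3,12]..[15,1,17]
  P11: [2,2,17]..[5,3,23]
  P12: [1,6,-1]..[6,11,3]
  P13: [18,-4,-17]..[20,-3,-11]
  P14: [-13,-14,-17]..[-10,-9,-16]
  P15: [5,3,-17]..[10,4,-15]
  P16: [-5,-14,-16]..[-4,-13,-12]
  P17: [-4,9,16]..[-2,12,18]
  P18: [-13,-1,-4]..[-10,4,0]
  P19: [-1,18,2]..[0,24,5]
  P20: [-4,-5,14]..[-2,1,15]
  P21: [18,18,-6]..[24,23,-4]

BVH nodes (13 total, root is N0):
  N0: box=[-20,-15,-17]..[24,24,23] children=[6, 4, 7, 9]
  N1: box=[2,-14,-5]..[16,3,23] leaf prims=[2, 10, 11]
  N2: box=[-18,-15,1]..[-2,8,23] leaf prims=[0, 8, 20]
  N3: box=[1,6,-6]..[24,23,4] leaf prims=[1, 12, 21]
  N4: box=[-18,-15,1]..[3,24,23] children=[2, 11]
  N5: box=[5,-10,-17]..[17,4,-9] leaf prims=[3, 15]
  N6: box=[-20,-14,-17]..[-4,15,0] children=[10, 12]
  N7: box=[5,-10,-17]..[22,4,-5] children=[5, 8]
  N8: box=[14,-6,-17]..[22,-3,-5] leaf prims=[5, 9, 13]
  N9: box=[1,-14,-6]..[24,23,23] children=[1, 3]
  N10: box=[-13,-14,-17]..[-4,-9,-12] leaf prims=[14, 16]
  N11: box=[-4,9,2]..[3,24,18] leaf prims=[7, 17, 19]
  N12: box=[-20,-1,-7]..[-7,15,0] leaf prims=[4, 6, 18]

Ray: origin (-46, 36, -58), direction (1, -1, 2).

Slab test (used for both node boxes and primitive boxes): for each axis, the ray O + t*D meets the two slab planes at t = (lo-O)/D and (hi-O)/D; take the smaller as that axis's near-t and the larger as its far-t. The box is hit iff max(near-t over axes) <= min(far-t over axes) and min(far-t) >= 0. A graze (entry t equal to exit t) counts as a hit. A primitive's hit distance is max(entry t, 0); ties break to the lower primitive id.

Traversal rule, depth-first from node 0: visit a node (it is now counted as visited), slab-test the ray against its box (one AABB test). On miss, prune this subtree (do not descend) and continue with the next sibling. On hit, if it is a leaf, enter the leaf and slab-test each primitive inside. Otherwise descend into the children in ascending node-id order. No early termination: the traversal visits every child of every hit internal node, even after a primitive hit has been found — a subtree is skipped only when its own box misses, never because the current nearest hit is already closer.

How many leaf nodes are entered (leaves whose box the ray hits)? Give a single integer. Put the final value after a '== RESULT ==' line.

Walk:
N0 x:[26,70] y:[12,51] z:[41/2,81/2] -> hit [26,81/2], descend [4, 6, 7, 9]
  N4 x:[28,49] y:[12,51] z:[59/2,81/2] -> hit [59/2,81/2], descend [2, 11]
    N2 x:[28,44] y:[28,51] z:[59/2,81/2] -> hit [59/2,81/2] leaf, test {P0(miss), P8(miss), P20(miss)}
    N11 x:[42,49] y:[12,27] z:[30,38] -> miss, prune
  N6 x:[26,42] y:[21,50] z:[41/2,29] -> hit [26,29], descend [10, 12]
    N10 x:[33,42] y:[45,50] z:[41/2,23] -> miss, prune
    N12 x:[26,39] y:[21,37] z:[51/2,29] -> hit [26,29] leaf, test {P4(miss), P6@t=53/2, P18(miss)}
  N7 x:[51,68] y:[32,46] z:[41/2,53/2] -> miss, prune
  N9 x:[47,70] y:[13,50] z:[26,81/2] -> miss, prune

Summary -> nodes [0, 4, 2, 11, 6, 10, 12, 7, 9]; box-tests=9; leaf-entries=2; first=P6

== RESULT ==
2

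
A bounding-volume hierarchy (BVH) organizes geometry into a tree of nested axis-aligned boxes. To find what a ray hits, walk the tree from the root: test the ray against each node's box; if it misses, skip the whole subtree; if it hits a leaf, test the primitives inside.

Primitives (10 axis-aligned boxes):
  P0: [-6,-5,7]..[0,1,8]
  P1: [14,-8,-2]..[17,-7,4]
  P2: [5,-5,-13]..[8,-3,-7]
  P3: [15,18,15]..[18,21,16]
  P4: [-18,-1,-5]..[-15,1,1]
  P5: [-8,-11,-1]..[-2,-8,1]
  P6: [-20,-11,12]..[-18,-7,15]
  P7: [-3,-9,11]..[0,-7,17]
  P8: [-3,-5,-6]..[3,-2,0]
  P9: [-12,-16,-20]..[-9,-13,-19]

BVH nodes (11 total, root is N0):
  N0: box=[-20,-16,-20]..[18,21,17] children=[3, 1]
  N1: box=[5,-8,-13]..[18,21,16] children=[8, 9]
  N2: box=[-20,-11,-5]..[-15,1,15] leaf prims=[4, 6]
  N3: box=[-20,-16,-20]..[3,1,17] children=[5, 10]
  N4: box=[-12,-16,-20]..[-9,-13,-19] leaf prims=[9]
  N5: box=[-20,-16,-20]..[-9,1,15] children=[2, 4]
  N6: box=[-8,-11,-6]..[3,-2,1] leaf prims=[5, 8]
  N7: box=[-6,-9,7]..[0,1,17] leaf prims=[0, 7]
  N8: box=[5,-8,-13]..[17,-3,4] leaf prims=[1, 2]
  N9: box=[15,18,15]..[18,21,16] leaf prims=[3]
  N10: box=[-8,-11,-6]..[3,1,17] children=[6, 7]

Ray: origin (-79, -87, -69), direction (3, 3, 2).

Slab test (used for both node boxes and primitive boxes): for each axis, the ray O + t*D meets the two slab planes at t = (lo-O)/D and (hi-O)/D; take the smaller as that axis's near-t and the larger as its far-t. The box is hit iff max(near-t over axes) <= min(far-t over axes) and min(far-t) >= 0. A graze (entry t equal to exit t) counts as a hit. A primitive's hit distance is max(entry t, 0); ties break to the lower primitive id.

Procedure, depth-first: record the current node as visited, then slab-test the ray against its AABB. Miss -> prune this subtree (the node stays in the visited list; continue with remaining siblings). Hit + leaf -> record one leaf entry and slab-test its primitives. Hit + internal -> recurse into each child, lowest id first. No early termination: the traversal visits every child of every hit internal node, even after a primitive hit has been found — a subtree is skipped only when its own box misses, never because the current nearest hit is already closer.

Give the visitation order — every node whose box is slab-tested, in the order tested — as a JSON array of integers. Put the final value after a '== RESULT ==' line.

Trace the traversal:
N0 x:[59/3,97/3] y:[71/3,36] z:[49/2,43] -> hit [49/2,97/3], descend [1, 3]
  N1 x:[28,97/3] y:[79/3,36] z:[28,85/2] -> hit [28,97/3], descend [8, 9]
    N8 x:[28,32] y:[79/3,28] z:[28,73/2] -> hit [28,28] leaf, test {P1(miss), P2@t=28}
    N9 x:[94/3,97/3] y:[35,36] z:[42,85/2] -> miss, prune
  N3 x:[59/3,82/3] y:[71/3,88/3] z:[49/2,43] -> hit [49/2,82/3], descend [5, 10]
    N5 x:[59/3,70/3] y:[71/3,88/3] z:[49/2,42] -> miss, prune
    N10 x:[71/3,82/3] y:[76/3,88/3] z:[63/2,43] -> miss, prune

Summary -> nodes [0, 1, 8, 9, 3, 5, 10]; box-tests=7; leaf-entries=1; first=P2

== RESULT ==
[0, 1, 8, 9, 3, 5, 10]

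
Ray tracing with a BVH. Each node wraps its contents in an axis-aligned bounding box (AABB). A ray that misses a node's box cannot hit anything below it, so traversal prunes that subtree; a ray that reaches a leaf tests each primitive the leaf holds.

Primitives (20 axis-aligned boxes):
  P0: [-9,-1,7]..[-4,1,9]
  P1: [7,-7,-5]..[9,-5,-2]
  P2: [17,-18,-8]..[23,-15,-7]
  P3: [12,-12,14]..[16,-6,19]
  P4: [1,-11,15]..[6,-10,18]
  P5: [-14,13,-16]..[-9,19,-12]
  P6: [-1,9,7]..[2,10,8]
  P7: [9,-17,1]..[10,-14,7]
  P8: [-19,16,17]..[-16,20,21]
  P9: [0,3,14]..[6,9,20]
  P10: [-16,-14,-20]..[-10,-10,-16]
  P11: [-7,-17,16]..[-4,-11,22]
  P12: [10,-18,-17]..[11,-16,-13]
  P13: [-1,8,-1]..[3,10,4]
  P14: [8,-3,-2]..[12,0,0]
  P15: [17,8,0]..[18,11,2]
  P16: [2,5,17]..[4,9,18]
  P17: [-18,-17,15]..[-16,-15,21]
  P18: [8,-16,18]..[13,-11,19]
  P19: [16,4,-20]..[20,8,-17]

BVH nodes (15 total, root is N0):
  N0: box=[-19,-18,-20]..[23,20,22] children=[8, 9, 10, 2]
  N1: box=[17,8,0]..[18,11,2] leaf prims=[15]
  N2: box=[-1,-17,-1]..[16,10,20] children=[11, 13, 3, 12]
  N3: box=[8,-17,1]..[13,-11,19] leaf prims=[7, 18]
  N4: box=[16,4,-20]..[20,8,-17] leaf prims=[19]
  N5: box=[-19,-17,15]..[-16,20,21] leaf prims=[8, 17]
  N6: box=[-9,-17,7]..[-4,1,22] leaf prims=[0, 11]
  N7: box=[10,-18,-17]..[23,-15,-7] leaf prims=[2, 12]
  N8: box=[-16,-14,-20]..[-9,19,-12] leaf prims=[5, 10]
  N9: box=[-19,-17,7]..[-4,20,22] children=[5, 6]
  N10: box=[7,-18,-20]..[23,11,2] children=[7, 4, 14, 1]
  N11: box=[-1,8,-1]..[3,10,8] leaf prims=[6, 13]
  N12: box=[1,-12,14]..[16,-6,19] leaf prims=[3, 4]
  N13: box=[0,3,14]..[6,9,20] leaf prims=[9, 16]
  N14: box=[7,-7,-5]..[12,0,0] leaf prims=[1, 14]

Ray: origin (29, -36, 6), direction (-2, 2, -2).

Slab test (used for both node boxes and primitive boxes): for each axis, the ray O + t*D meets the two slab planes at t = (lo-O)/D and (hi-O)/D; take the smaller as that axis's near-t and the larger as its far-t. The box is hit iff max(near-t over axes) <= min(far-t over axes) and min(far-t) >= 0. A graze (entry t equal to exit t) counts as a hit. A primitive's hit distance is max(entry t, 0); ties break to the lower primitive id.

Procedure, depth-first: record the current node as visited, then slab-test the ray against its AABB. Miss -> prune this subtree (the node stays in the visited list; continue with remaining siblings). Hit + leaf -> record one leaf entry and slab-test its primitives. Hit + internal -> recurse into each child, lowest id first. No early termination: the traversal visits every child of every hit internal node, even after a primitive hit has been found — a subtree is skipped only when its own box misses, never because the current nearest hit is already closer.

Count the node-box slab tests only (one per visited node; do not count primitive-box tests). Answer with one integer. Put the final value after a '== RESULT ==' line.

Walk:
N0 x:[3,24] y:[9,28] z:[-8,13] -> hit [9,13], descend [2, 8, 9, 10]
  N2 x:[13/2,15] y:[19/2,23] z:[-7,7/2] -> miss, prune
  N8 x:[19,45/2] y:[11,55/2] z:[9,13] -> miss, prune
  N9 x:[33/2,24] y:[19/2,28] z:[-8,-1/2] -> miss, prune
  N10 x:[3,11] y:[9,47/2] z:[2,13] -> hit [9,11], descend [1, 4, 7, 14]
    N1 x:[11/2,6] y:[22,47/2] z:[2,3] -> miss, prune
    N4 x:[9/2,13/2] y:[20,22] z:[23/2,13] -> miss, prune
    N7 x:[3,19/2] y:[9,21/2] z:[13/2,23/2] -> hit [9,19/2] leaf, test {P2(miss), P12@t=19/2}
    N14 x:[17/2,11] y:[29/2,18] z:[3,11/2] -> miss, prune

Visited [0, 2, 8, 9, 10, 1, 4, 7, 14]. Tests: 9 box, 1 leaf. Nearest: P12.

== RESULT ==
9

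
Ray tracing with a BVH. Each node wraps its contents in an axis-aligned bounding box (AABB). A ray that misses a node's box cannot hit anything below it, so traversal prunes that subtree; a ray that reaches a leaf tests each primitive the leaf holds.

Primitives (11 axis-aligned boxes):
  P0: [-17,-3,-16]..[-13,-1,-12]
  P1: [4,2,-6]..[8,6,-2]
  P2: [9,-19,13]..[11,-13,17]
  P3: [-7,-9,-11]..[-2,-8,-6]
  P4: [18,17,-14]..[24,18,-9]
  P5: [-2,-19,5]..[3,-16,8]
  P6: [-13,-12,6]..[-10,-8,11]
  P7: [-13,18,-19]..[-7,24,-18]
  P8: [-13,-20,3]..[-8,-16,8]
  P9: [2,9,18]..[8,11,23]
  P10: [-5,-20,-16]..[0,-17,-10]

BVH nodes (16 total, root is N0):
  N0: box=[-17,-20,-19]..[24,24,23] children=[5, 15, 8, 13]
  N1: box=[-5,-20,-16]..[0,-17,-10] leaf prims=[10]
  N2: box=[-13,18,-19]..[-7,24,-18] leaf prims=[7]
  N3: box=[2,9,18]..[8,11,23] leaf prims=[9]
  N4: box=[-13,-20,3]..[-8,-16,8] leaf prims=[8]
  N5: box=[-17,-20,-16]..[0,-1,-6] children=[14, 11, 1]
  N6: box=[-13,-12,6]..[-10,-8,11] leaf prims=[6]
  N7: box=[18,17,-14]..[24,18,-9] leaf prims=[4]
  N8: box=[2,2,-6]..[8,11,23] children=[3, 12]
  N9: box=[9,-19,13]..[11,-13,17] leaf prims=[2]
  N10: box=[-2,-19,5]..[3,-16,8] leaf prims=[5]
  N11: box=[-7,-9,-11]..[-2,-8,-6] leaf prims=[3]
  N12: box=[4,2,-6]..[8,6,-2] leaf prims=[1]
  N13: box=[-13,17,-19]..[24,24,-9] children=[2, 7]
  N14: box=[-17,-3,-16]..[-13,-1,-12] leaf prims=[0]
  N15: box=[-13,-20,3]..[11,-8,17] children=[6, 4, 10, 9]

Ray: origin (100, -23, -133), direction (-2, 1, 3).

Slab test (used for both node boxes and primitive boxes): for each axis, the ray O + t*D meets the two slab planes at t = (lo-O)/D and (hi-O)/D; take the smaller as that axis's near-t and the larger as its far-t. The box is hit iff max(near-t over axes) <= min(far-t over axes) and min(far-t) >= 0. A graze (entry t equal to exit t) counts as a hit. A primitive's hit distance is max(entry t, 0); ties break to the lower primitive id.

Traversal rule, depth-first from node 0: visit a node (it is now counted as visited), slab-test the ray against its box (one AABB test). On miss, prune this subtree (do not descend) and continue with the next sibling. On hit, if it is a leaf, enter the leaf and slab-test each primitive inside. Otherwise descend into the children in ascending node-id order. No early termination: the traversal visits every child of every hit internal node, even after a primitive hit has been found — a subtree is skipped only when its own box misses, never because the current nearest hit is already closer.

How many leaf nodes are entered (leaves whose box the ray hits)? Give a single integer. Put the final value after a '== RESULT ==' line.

Trace the traversal:
N0 x:[38,117/2] y:[3,47] z:[38,52] -> hit [38,47], descend [5, 8, 13, 15]
  N5 x:[50,117/2] y:[3,22] z:[39,127/3] -> miss, prune
  N8 x:[46,49] y:[25,34] z:[127/3,52] -> miss, prune
  N13 x:[38,113/2] y:[40,47] z:[38,124/3] -> hit [40,124/3], descend [2, 7]
    N2 x:[107/2,113/2] y:[41,47] z:[38,115/3] -> miss, prune
    N7 x:[38,41] y:[40,41] z:[119/3,124/3] -> hit [40,41] leaf, test {P4@t=40}
  N15 x:[89/2,113/2] y:[3,15] z:[136/3,50] -> miss, prune

Visited [0, 5, 8, 13, 2, 7, 15]. Tests: 7 box, 1 leaf. Nearest: P4.

== RESULT ==
1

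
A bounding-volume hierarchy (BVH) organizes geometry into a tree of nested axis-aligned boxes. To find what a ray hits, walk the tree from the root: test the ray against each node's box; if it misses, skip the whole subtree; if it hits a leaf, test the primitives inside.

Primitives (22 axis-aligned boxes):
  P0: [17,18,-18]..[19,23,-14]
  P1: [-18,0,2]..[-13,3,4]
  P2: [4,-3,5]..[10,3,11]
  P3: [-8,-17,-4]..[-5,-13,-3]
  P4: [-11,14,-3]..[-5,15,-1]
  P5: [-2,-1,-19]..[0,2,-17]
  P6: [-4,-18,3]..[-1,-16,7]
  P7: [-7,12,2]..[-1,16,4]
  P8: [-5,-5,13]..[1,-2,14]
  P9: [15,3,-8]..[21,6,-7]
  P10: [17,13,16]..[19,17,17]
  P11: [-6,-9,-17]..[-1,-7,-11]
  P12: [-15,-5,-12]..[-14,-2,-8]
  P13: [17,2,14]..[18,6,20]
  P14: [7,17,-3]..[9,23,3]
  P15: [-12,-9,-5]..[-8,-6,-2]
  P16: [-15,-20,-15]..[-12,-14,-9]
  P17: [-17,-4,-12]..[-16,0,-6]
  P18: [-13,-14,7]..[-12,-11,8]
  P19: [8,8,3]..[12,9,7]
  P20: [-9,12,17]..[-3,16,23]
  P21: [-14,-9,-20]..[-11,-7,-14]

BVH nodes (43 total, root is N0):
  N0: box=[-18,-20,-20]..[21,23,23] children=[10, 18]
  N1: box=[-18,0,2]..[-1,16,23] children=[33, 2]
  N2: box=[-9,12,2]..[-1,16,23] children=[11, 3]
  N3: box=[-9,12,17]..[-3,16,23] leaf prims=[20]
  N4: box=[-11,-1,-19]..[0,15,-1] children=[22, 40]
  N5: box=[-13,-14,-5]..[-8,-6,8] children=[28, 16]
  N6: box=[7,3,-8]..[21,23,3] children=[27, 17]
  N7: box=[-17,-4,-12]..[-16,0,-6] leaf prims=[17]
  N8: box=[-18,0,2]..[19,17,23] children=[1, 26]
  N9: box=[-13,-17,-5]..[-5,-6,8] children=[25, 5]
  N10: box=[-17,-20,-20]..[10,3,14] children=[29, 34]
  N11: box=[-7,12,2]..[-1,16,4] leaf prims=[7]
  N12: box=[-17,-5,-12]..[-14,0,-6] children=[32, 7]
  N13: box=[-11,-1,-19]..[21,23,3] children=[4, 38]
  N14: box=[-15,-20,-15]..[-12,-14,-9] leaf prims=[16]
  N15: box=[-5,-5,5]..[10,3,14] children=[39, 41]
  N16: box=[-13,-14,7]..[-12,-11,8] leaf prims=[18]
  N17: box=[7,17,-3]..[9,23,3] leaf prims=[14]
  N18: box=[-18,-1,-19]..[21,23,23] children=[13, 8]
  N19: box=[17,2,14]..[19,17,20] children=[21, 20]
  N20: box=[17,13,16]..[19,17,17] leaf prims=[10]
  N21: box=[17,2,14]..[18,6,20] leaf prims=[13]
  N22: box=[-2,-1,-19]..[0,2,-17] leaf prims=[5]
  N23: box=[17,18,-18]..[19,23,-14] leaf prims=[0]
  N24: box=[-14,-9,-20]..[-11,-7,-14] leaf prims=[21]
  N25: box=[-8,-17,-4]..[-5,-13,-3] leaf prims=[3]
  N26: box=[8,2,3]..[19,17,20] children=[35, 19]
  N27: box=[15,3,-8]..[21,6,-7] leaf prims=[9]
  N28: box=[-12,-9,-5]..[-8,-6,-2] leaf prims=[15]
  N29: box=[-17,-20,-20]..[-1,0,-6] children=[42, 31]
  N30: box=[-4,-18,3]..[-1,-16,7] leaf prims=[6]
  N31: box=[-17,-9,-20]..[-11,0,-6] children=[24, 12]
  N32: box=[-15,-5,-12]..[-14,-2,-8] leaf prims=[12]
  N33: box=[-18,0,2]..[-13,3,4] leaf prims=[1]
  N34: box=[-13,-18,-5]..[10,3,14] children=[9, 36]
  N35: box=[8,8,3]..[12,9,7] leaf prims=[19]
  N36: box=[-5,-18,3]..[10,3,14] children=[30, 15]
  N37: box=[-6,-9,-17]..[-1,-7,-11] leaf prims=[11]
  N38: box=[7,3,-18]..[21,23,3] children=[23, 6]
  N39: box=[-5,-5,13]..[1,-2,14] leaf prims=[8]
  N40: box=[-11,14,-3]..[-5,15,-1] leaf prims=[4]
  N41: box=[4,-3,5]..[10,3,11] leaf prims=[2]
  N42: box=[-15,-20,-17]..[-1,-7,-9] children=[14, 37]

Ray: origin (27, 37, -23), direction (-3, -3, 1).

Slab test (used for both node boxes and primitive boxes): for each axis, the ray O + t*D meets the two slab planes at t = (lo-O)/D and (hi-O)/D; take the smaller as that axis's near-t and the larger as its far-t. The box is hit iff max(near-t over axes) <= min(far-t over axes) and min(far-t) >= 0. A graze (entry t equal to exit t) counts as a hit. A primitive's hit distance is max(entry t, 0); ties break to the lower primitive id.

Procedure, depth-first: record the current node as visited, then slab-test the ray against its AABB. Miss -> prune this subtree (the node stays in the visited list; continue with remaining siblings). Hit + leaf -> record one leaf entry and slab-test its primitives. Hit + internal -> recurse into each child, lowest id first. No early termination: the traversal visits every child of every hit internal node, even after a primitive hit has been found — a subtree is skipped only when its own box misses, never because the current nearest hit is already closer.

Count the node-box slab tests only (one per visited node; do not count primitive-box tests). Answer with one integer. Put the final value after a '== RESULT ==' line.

Trace the traversal:
N0 x:[2,15] y:[14/3,19] z:[3,46] -> hit [14/3,15], descend [10, 18]
  N10 x:[17/3,44/3] y:[34/3,19] z:[3,37] -> hit [34/3,44/3], descend [29, 34]
    N29 x:[28/3,44/3] y:[37/3,19] z:[3,17] -> hit [37/3,44/3], descend [31, 42]
      N31 x:[38/3,44/3] y:[37/3,46/3] z:[3,17] -> hit [38/3,44/3], descend [12, 24]
        N12 x:[41/3,44/3] y:[37/3,14] z:[11,17] -> hit [41/3,14], descend [7, 32]
          N7 x:[43/3,44/3] y:[37/3,41/3] z:[11,17] -> miss, prune
          N32 x:[41/3,14] y:[13,14] z:[11,15] -> hit [41/3,14] leaf, test {P12@t=41/3}
        N24 x:[38/3,41/3] y:[44/3,46/3] z:[3,9] -> miss, prune
      N42 x:[28/3,14] y:[44/3,19] z:[6,14] -> miss, prune
    N34 x:[17/3,40/3] y:[34/3,55/3] z:[18,37] -> miss, prune
  N18 x:[2,15] y:[14/3,38/3] z:[4,46] -> hit [14/3,38/3], descend [8, 13]
    N8 x:[8/3,15] y:[20/3,37/3] z:[25,46] -> miss, prune
    N13 x:[2,38/3] y:[14/3,38/3] z:[4,26] -> hit [14/3,38/3], descend [4, 38]
      N4 x:[9,38/3] y:[22/3,38/3] z:[4,22] -> hit [9,38/3], descend [22, 40]
        N22 x:[9,29/3] y:[35/3,38/3] z:[4,6] -> miss, prune
        N40 x:[32/3,38/3] y:[22/3,23/3] z:[20,22] -> miss, prune
      N38 x:[2,20/3] y:[14/3,34/3] z:[5,26] -> hit [5,20/3], descend [6, 23]
        N6 x:[2,20/3] y:[14/3,34/3] z:[15,26] -> miss, prune
        N23 x:[8/3,10/3] y:[14/3,19/3] z:[5,9] -> miss, prune

Visited [0, 10, 29, 31, 12, 7, 32, 24, 42, 34, 18, 8, 13, 4, 22, 40, 38, 6, 23]. Tests: 19 box, 1 leaf. Nearest: P12.

== RESULT ==
19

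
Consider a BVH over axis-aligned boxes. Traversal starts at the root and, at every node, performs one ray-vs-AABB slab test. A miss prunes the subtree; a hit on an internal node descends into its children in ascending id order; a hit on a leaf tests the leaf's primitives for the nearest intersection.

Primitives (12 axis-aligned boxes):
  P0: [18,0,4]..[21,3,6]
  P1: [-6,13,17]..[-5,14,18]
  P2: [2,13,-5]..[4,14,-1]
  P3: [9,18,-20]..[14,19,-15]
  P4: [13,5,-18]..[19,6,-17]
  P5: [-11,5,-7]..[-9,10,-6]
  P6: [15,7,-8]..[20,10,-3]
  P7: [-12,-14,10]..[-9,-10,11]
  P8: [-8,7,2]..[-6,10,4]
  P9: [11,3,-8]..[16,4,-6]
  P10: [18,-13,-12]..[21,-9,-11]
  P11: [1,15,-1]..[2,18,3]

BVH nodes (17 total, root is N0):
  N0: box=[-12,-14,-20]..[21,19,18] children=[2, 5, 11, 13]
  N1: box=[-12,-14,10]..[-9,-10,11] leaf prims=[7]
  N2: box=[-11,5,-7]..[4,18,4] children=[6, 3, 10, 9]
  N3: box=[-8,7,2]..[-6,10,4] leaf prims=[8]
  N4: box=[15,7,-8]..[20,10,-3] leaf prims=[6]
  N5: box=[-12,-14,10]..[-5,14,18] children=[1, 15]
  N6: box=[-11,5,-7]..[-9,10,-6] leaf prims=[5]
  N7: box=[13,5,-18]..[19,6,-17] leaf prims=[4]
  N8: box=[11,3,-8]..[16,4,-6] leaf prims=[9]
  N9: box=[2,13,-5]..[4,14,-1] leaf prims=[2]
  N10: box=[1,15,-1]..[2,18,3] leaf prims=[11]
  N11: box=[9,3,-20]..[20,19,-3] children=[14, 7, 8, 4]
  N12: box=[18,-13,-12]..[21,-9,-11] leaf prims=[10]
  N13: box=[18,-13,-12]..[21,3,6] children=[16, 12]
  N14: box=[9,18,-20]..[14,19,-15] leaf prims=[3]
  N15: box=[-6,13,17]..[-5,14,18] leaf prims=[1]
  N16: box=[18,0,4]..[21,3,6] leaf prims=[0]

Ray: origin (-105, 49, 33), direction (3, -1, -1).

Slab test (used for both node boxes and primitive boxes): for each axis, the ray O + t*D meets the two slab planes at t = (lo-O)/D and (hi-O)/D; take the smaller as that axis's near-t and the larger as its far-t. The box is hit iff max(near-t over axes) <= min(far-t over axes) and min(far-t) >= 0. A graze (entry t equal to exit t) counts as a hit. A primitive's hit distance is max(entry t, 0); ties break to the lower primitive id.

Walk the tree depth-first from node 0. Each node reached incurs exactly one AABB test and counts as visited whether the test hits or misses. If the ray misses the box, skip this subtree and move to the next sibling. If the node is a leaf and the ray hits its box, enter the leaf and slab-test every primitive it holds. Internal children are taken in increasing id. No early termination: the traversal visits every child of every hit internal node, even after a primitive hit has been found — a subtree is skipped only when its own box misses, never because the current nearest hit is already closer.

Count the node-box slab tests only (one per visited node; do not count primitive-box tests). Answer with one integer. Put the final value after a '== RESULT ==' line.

Trace the traversal:
N0 x:[31,42] y:[30,63] z:[15,53] -> hit [31,42], descend [2, 5, 11, 13]
  N2 x:[94/3,109/3] y:[31,44] z:[29,40] -> hit [94/3,109/3], descend [3, 6, 9, 10]
    N3 x:[97/3,33] y:[39,42] z:[29,31] -> miss, prune
    N6 x:[94/3,32] y:[39,44] z:[39,40] -> miss, prune
    N9 x:[107/3,109/3] y:[35,36] z:[34,38] -> hit [107/3,36] leaf, test {P2@t=107/3}
    N10 x:[106/3,107/3] y:[31,34] z:[30,34] -> miss, prune
  N5 x:[31,100/3] y:[35,63] z:[15,23] -> miss, prune
  N11 x:[38,125/3] y:[30,46] z:[36,53] -> hit [38,125/3], descend [4, 7, 8, 14]
    N4 x:[40,125/3] y:[39,42] z:[36,41] -> hit [40,41] leaf, test {P6@t=40}
    N7 x:[118/3,124/3] y:[43,44] z:[50,51] -> miss, prune
    N8 x:[116/3,121/3] y:[45,46] z:[39,41] -> miss, prune
    N14 x:[38,119/3] y:[30,31] z:[48,53] -> miss, prune
  N13 x:[41,42] y:[46,62] z:[27,45] -> miss, prune

Visited [0, 2, 3, 6, 9, 10, 5, 11, 4, 7, 8, 14, 13]. Tests: 13 box, 2 leaf. Nearest: P2.

== RESULT ==
13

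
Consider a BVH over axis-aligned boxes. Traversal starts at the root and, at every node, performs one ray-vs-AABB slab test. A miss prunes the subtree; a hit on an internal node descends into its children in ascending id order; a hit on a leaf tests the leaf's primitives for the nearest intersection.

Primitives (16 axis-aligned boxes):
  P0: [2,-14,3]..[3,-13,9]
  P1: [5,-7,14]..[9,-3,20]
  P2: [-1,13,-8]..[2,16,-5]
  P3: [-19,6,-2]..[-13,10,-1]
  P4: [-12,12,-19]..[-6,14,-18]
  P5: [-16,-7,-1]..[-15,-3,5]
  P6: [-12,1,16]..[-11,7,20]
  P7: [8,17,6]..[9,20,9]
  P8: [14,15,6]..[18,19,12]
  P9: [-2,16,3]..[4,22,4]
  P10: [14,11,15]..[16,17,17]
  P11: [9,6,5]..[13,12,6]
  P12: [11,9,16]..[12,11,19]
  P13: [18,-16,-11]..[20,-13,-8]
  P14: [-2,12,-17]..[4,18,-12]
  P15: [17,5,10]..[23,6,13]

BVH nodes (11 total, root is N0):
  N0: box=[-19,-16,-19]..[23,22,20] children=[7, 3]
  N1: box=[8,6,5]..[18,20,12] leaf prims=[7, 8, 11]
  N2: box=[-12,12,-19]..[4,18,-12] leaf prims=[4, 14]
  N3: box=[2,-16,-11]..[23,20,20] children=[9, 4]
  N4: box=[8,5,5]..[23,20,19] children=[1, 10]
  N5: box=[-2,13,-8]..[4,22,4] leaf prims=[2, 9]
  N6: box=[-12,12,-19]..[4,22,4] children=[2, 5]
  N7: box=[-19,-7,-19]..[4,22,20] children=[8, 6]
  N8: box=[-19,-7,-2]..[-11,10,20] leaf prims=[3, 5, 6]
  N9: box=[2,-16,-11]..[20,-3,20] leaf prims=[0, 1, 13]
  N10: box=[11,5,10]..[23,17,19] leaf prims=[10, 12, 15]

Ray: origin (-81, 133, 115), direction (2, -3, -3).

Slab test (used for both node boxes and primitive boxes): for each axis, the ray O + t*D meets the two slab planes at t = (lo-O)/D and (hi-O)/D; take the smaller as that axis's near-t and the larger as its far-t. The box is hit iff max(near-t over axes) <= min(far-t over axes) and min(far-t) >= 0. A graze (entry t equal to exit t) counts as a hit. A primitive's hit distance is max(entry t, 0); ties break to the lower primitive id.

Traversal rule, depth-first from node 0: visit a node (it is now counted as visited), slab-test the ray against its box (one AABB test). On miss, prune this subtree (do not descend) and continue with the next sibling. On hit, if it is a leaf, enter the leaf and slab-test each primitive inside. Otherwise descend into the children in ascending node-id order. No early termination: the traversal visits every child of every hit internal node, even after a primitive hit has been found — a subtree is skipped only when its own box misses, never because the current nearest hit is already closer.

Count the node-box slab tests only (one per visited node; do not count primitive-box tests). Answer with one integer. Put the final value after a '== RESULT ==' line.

Traverse from the root:
N0 x:[31,52] y:[37,149/3] z:[95/3,134/3] -> hit [37,134/3], descend [3, 7]
  N3 x:[83/2,52] y:[113/3,149/3] z:[95/3,42] -> hit [83/2,42], descend [4, 9]
    N4 x:[89/2,52] y:[113/3,128/3] z:[32,110/3] -> miss, prune
    N9 x:[83/2,101/2] y:[136/3,149/3] z:[95/3,42] -> miss, prune
  N7 x:[31,85/2] y:[37,140/3] z:[95/3,134/3] -> hit [37,85/2], descend [6, 8]
    N6 x:[69/2,85/2] y:[37,121/3] z:[37,134/3] -> hit [37,121/3], descend [2, 5]
      N2 x:[69/2,85/2] y:[115/3,121/3] z:[127/3,134/3] -> miss, prune
      N5 x:[79/2,85/2] y:[37,40] z:[37,41] -> hit [79/2,40] leaf, test {P2@t=40, P9(miss)}
    N8 x:[31,35] y:[41,140/3] z:[95/3,39] -> miss, prune

order=[0, 3, 4, 9, 7, 6, 2, 5, 8]  |boxes|=9  |leaves|=1  hit=P2

== RESULT ==
9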